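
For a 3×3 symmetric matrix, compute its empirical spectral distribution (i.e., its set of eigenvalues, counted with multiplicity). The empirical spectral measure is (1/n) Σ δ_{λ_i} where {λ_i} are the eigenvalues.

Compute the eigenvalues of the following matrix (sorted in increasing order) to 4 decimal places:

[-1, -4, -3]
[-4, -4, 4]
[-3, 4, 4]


Since M is real symmetric, all three eigenvalues are real; they are the roots of det(λI − M) = λ³ − (tr M) λ² + s λ − det M, where s is the sum of the principal 2×2 minors.
tr M = -1 + (-4) + 4 = -1.
s = ((-1)·(-4) − (-4)²) + ((-1)·4 − (-3)²) + ((-4)·4 − 4²) = -12 + (-13) + (-32) = -57.
det M (expand along row 1) = (-1)·(-32) − (-4)·(-4) + (-3)·(-28) = 100.
Characteristic polynomial: λ³ + λ² − 57λ − 100 = 0.
Substitute λ = y + (tr M)/3 = y − 0.333333 to remove the quadratic term: y³ + p·y + q = 0 with p = s − (tr M)²/3 = -57.333333 and q = −2(tr M)³/27 + (tr M)·s/3 − det M = -80.925926.
Three real roots ⇒ use the trigonometric (Viète) form: r = 2√(−p/3) = 8.743251, φ = arccos(3q/(p·r)) = arccos(0.484316) = 1.065215 rad.
y_k = r·cos(φ/3 − 2πk/3) for k = 0, 1, 2 gives y = 8.197861, -1.466509, -6.731351.
λ_k = y_k − 0.333333 gives λ = 7.8645, -1.7998, -7.0647 (check: the sum is -1.0000 = tr M).

Eigenvalues sorted in increasing order: [-7.0647, -1.7998, 7.8645].


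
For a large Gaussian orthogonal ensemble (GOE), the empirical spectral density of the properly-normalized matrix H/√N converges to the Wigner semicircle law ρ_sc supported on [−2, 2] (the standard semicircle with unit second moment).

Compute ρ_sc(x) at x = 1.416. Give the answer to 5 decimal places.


ρ_sc(x) = (1/(2π)) √(4 − x²). With x = 1.416:
  4 − x² = 4 − (1.416)² = 4 − 2.005056 = 1.994944.
  √(4 − x²) = 1.412425.
  1/(2π) = 0.159155.
  ρ_sc(1.416) = 0.159155 · 1.412425 = 0.224794.

Rounded to 5 decimal places: ρ_sc(1.416) ≈ 0.22479.


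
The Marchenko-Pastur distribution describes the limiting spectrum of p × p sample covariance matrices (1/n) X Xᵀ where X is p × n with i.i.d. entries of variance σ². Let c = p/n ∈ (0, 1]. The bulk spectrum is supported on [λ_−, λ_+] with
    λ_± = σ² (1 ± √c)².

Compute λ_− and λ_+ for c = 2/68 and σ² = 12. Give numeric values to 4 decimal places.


c = 2/68 = 0.029412; √c = 0.171499.
λ_− = σ² (1 − √c)² = 12 · (1 − 0.171499)² = 12 · (0.828501)² = 8.236975.
λ_+ = σ² (1 + √c)² = 12 · (1 + 0.171499)² = 12 · (1.171499)² = 16.468907.

Rounded to 4 decimal places: λ_− ≈ 8.2370, λ_+ ≈ 16.4689.


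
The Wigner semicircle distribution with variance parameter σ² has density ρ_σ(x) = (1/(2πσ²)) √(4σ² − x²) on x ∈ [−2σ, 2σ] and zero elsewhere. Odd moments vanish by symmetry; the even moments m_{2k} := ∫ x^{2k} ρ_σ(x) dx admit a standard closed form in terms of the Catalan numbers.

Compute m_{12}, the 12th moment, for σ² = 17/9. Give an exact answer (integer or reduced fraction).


By the scaled semicircle moment identity, m_{2k} = σ^{2k} · C_k with k = 6.
C_6 = (1/(k+1)) · C(2k, k) = (1/7) · C(12, 6) = (1/7) · 924 = 132.
σ^{2k} = (σ²)^k = (17/9)^6 = 24137569/531441.

Therefore m_{12} = σ^{12} · C_6 = (24137569/531441) · 132 = 1062053036/177147.


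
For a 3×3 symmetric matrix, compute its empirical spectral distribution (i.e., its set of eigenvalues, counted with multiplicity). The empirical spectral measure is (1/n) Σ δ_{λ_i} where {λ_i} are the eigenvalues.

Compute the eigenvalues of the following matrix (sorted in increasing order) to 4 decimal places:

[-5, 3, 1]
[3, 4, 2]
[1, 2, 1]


Since M is real symmetric, all three eigenvalues are real; they are the roots of det(λI − M) = λ³ − (tr M) λ² + s λ − det M, where s is the sum of the principal 2×2 minors.
tr M = -5 + 4 + 1 = 0.
s = ((-5)·4 − 3²) + ((-5)·1 − 1²) + (4·1 − 2²) = -29 + (-6) + 0 = -35.
det M (expand along row 1) = (-5)·0 − 3·1 + 1·2 = -1.
Characteristic polynomial: λ³ − 35λ + 1 = 0.
Substitute λ = y + (tr M)/3 = y + 0.000000 to remove the quadratic term: y³ + p·y + q = 0 with p = s − (tr M)²/3 = -35.000000 and q = −2(tr M)³/27 + (tr M)·s/3 − det M = 1.000000.
Three real roots ⇒ use the trigonometric (Viète) form: r = 2√(−p/3) = 6.831301, φ = arccos(3q/(p·r)) = arccos(-0.012547) = 1.583344 rad.
y_k = r·cos(φ/3 − 2πk/3) for k = 0, 1, 2 gives y = 5.901742, 0.028572, -5.930314.
λ_k = y_k + 0.000000 gives λ = 5.9017, 0.0286, -5.9303 (check: the sum is 0.0000 = tr M).

Eigenvalues sorted in increasing order: [-5.9303, 0.0286, 5.9017].


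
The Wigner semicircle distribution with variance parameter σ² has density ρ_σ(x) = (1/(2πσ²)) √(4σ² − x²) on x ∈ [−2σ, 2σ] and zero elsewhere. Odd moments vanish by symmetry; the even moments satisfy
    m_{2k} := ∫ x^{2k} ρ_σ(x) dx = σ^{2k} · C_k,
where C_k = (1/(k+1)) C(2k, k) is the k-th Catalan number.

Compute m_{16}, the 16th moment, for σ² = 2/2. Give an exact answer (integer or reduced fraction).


By the scaled semicircle moment identity, m_{2k} = σ^{2k} · C_k with k = 8.
C_8 = (1/(k+1)) · C(2k, k) = (1/9) · C(16, 8) = (1/9) · 12870 = 1430.
σ^{2k} = (σ²)^k = (2/2)^8 = 1.

Therefore m_{16} = σ^{16} · C_8 = 1 · 1430 = 1430.


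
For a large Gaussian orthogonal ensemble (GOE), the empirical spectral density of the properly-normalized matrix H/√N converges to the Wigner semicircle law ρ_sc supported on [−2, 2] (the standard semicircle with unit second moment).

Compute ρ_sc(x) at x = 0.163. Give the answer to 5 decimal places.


ρ_sc(x) = (1/(2π)) √(4 − x²). With x = 0.163:
  4 − x² = 4 − (0.163)² = 4 − 0.026569 = 3.973431.
  √(4 − x²) = 1.993347.
  1/(2π) = 0.159155.
  ρ_sc(0.163) = 0.159155 · 1.993347 = 0.317251.

Rounded to 5 decimal places: ρ_sc(0.163) ≈ 0.31725.


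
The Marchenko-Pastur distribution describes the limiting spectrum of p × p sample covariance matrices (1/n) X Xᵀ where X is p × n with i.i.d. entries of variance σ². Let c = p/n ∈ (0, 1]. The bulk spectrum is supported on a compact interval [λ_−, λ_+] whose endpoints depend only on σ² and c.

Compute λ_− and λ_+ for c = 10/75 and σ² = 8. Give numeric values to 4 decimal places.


c = 10/75 = 0.133333; √c = 0.365148.
λ_− = σ² (1 − √c)² = 8 · (1 − 0.365148)² = 8 · (0.634852)² = 3.224293.
λ_+ = σ² (1 + √c)² = 8 · (1 + 0.365148)² = 8 · (1.365148)² = 14.909041.

Rounded to 4 decimal places: λ_− ≈ 3.2243, λ_+ ≈ 14.9090.


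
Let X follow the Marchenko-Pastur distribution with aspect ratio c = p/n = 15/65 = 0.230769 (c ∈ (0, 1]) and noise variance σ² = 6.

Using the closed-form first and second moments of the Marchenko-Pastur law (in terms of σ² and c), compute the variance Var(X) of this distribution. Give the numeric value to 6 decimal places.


Recall the MP moments m_1 = E[X] = σ² and m_2 = E[X²] = σ⁴ (1 + c).
m_1 = E[X] = σ² = 6, so m_1² = 36.
m_2 = E[X²] = σ⁴ (1 + c) = 36 · (1 + 0.230769) = 36 · 1.230769 = 44.307692.
(Note m_2 − m_1² simplifies to c · σ⁴ = 0.230769 · 36.)

Var(X) = m_2 − m_1² = 44.307692 − 36 = 8.307692.


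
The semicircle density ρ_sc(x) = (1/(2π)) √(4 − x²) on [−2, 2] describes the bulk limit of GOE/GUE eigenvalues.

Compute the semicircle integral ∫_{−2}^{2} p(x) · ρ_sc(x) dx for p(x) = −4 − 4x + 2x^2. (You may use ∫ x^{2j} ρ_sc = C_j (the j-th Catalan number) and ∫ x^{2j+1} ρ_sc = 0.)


Write p(x) = Σ a_i x^i, split into monomials and integrate each against ρ_sc separately.
Using ∫ x^{2j} ρ_sc = C_j = (1/(j+1)) C(2j, j) (Catalan numbers) and ∫ x^{2j+1} ρ_sc = 0 (odd monomials vanish by symmetry):
  i = 0 (even): a_0 · C_{0} = -4 · 1 = -4
  i = 1 (odd): ∫ x^1 ρ_sc = 0 (vanishes)
  i = 2 (even): a_2 · C_{1} = 2 · 1 = 2

Summing the contributions: ∫_{−2}^{2} p(x) ρ_sc(x) dx = (-4) + 2 = -2.


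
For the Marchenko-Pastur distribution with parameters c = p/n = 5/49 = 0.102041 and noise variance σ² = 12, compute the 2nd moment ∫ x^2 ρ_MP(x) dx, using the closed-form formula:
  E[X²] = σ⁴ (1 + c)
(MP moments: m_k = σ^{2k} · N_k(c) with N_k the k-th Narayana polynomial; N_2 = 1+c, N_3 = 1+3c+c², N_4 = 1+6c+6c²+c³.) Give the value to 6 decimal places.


E[X²] = σ⁴ (1 + c) (second MP moment). With σ² = 12 (so σ⁴ = 144) and c = 5/49 = 0.102041: E[X²] = 144 · (1 + 0.102041) = 144 · 1.102041.

So E[X^2] = 158.693878.


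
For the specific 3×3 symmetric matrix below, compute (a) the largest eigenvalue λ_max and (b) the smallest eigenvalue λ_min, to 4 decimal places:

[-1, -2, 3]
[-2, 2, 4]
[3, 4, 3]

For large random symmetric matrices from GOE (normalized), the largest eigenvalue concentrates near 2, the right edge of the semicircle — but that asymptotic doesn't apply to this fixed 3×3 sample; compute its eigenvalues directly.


Since M is real symmetric, all three eigenvalues are real; they are the roots of det(λI − M) = λ³ − (tr M) λ² + s λ − det M, where s is the sum of the principal 2×2 minors.
tr M = -1 + 2 + 3 = 4.
s = ((-1)·2 − (-2)²) + ((-1)·3 − 3²) + (2·3 − 4²) = -6 + (-12) + (-10) = -28.
det M (expand along row 1) = (-1)·(-10) − (-2)·(-18) + 3·(-14) = -68.
Characteristic polynomial: λ³ − 4λ² − 28λ + 68 = 0.
Substitute λ = y + (tr M)/3 = y + 1.333333 to remove the quadratic term: y³ + p·y + q = 0 with p = s − (tr M)²/3 = -33.333333 and q = −2(tr M)³/27 + (tr M)·s/3 − det M = 25.925926.
Three real roots ⇒ use the trigonometric (Viète) form: r = 2√(−p/3) = 6.666667, φ = arccos(3q/(p·r)) = arccos(-0.350000) = 1.928367 rad.
y_k = r·cos(φ/3 − 2πk/3) for k = 0, 1, 2 gives y = 5.336180, 0.792722, -6.128902.
λ_k = y_k + 1.333333 gives λ = 6.6695, 2.1261, -4.7956 (check: the sum is 4.0000 = tr M).

Hence λ_max = 6.6695 and λ_min = -4.7956.


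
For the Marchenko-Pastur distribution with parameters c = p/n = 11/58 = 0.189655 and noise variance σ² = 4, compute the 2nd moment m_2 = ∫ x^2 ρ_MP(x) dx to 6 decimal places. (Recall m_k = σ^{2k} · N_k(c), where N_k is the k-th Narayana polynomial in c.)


E[X²] = σ⁴ (1 + c) (second MP moment). With σ² = 4 (so σ⁴ = 16) and c = 11/58 = 0.189655: E[X²] = 16 · (1 + 0.189655) = 16 · 1.189655.

So E[X^2] = 19.034483.


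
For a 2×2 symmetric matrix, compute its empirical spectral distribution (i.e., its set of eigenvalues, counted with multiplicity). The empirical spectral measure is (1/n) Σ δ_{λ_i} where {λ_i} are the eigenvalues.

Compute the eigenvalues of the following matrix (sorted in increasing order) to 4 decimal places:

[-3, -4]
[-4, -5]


Since M is real symmetric, both eigenvalues are real; they are the roots of det(λI − M) = λ² − (tr M) λ + det M.
tr M = -3 + (-5) = -8.
det M = (-3)·(-5) − (-4)² = 15 − 16 = -1.
Characteristic polynomial: λ² + 8λ − 1 = 0.
Discriminant Δ = (tr M)² − 4·det M = 64 − (-4) = 68; √Δ = 8.246211.
λ = (tr M ± √Δ)/2 = (-8 ± 8.246211)/2, giving (tr M − √Δ)/2 = -8.1231 and (tr M + √Δ)/2 = 0.1231.

Eigenvalues sorted in increasing order: [-8.1231, 0.1231].


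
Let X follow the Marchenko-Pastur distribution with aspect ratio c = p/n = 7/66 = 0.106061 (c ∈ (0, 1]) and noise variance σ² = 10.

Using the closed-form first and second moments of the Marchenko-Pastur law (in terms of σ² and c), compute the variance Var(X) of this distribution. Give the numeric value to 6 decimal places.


Recall the MP moments m_1 = E[X] = σ² and m_2 = E[X²] = σ⁴ (1 + c).
m_1 = E[X] = σ² = 10, so m_1² = 100.
m_2 = E[X²] = σ⁴ (1 + c) = 100 · (1 + 0.106061) = 100 · 1.106061 = 110.606061.
(Note m_2 − m_1² simplifies to c · σ⁴ = 0.106061 · 100.)

Var(X) = m_2 − m_1² = 110.606061 − 100 = 10.606061.


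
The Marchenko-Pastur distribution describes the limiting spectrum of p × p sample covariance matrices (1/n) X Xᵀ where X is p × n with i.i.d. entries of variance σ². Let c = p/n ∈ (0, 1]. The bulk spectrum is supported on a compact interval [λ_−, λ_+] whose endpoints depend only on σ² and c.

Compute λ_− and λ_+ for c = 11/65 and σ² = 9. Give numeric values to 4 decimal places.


c = 11/65 = 0.169231; √c = 0.411377.
λ_− = σ² (1 − √c)² = 9 · (1 − 0.411377)² = 9 · (0.588623)² = 3.118297.
λ_+ = σ² (1 + √c)² = 9 · (1 + 0.411377)² = 9 · (1.411377)² = 17.927857.

Rounded to 4 decimal places: λ_− ≈ 3.1183, λ_+ ≈ 17.9279.


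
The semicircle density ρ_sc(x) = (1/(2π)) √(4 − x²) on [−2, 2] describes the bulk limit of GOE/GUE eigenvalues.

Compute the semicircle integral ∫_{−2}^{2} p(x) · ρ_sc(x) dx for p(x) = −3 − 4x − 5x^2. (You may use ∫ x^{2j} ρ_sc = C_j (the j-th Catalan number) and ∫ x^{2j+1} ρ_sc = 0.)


Write p(x) = Σ a_i x^i, split into monomials and integrate each against ρ_sc separately.
Using ∫ x^{2j} ρ_sc = C_j = (1/(j+1)) C(2j, j) (Catalan numbers) and ∫ x^{2j+1} ρ_sc = 0 (odd monomials vanish by symmetry):
  i = 0 (even): a_0 · C_{0} = -3 · 1 = -3
  i = 1 (odd): ∫ x^1 ρ_sc = 0 (vanishes)
  i = 2 (even): a_2 · C_{1} = -5 · 1 = -5

Summing the contributions: ∫_{−2}^{2} p(x) ρ_sc(x) dx = (-3) + (-5) = -8.


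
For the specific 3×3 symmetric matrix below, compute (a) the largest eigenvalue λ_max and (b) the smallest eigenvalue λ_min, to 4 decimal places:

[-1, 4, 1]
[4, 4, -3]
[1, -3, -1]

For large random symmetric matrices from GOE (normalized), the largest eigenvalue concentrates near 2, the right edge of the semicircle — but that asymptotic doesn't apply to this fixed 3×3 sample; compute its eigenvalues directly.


Since M is real symmetric, all three eigenvalues are real; they are the roots of det(λI − M) = λ³ − (tr M) λ² + s λ − det M, where s is the sum of the principal 2×2 minors.
tr M = -1 + 4 + (-1) = 2.
s = ((-1)·4 − 4²) + ((-1)·(-1) − 1²) + (4·(-1) − (-3)²) = -20 + 0 + (-13) = -33.
det M (expand along row 1) = (-1)·(-13) − 4·(-1) + 1·(-16) = 1.
Characteristic polynomial: λ³ − 2λ² − 33λ − 1 = 0.
Substitute λ = y + (tr M)/3 = y + 0.666667 to remove the quadratic term: y³ + p·y + q = 0 with p = s − (tr M)²/3 = -34.333333 and q = −2(tr M)³/27 + (tr M)·s/3 − det M = -23.592593.
Three real roots ⇒ use the trigonometric (Viète) form: r = 2√(−p/3) = 6.765928, φ = arccos(3q/(p·r)) = arccos(0.304687) = 1.261187 rad.
y_k = r·cos(φ/3 − 2πk/3) for k = 0, 1, 2 gives y = 6.176802, -0.697026, -5.479775.
λ_k = y_k + 0.666667 gives λ = 6.8435, -0.0304, -4.8131 (check: the sum is 2.0000 = tr M).

Hence λ_max = 6.8435 and λ_min = -4.8131.


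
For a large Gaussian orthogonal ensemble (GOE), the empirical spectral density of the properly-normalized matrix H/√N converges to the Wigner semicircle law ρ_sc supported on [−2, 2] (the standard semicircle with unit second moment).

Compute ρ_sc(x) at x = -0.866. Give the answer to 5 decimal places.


ρ_sc(x) = (1/(2π)) √(4 − x²). With x = -0.866:
  4 − x² = 4 − (-0.866)² = 4 − 0.749956 = 3.250044.
  √(4 − x²) = 1.802788.
  1/(2π) = 0.159155.
  ρ_sc(-0.866) = 0.159155 · 1.802788 = 0.286923.

Rounded to 5 decimal places: ρ_sc(-0.866) ≈ 0.28692.


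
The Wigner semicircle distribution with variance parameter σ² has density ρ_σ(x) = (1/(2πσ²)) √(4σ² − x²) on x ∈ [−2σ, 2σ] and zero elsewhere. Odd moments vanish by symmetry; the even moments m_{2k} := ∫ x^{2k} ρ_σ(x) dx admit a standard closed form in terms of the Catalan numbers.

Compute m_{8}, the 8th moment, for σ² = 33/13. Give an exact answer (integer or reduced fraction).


By the scaled semicircle moment identity, m_{2k} = σ^{2k} · C_k with k = 4.
C_4 = (1/(k+1)) · C(2k, k) = (1/5) · C(8, 4) = (1/5) · 70 = 14.
σ^{2k} = (σ²)^k = (33/13)^4 = 1185921/28561.

Therefore m_{8} = σ^{8} · C_4 = (1185921/28561) · 14 = 16602894/28561.


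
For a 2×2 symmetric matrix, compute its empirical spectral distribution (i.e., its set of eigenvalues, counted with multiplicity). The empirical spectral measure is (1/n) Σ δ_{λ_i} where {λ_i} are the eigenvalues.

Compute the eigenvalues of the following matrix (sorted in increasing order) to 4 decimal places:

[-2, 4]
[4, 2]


Since M is real symmetric, both eigenvalues are real; they are the roots of det(λI − M) = λ² − (tr M) λ + det M.
tr M = -2 + 2 = 0.
det M = (-2)·2 − 4² = -4 − 16 = -20.
Characteristic polynomial: λ² − 20 = 0.
Discriminant Δ = (tr M)² − 4·det M = 0 − (-80) = 80; √Δ = 8.944272.
λ = (tr M ± √Δ)/2 = (0 ± 8.944272)/2, giving (tr M − √Δ)/2 = -4.4721 and (tr M + √Δ)/2 = 4.4721.

Eigenvalues sorted in increasing order: [-4.4721, 4.4721].


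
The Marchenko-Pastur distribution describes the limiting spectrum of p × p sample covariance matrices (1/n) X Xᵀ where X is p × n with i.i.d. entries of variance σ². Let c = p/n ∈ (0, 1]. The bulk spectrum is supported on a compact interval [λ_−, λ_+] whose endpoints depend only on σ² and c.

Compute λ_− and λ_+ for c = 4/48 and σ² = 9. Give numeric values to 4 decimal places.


c = 4/48 = 0.083333; √c = 0.288675.
λ_− = σ² (1 − √c)² = 9 · (1 − 0.288675)² = 9 · (0.711325)² = 4.553848.
λ_+ = σ² (1 + √c)² = 9 · (1 + 0.288675)² = 9 · (1.288675)² = 14.946152.

Rounded to 4 decimal places: λ_− ≈ 4.5538, λ_+ ≈ 14.9462.


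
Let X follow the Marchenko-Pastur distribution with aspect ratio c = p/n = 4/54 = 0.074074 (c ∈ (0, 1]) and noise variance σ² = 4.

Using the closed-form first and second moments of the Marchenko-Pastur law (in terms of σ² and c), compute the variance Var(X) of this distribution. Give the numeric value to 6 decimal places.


Recall the MP moments m_1 = E[X] = σ² and m_2 = E[X²] = σ⁴ (1 + c).
m_1 = E[X] = σ² = 4, so m_1² = 16.
m_2 = E[X²] = σ⁴ (1 + c) = 16 · (1 + 0.074074) = 16 · 1.074074 = 17.185185.
(Note m_2 − m_1² simplifies to c · σ⁴ = 0.074074 · 16.)

Var(X) = m_2 − m_1² = 17.185185 − 16 = 1.185185.


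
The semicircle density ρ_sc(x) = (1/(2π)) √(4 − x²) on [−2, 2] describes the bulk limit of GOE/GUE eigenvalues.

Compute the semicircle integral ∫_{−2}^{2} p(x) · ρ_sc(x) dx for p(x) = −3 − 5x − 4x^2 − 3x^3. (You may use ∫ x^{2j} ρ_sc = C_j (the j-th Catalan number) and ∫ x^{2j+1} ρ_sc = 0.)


Write p(x) = Σ a_i x^i, split into monomials and integrate each against ρ_sc separately.
Using ∫ x^{2j} ρ_sc = C_j = (1/(j+1)) C(2j, j) (Catalan numbers) and ∫ x^{2j+1} ρ_sc = 0 (odd monomials vanish by symmetry):
  i = 0 (even): a_0 · C_{0} = -3 · 1 = -3
  i = 1 (odd): ∫ x^1 ρ_sc = 0 (vanishes)
  i = 2 (even): a_2 · C_{1} = -4 · 1 = -4
  i = 3 (odd): ∫ x^3 ρ_sc = 0 (vanishes)

Summing the contributions: ∫_{−2}^{2} p(x) ρ_sc(x) dx = (-3) + (-4) = -7.


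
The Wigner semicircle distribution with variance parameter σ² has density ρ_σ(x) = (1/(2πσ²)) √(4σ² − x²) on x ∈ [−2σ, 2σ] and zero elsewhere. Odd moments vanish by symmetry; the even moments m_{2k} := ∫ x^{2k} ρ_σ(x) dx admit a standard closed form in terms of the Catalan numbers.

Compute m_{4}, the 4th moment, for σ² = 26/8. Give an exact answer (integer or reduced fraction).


By the scaled semicircle moment identity, m_{2k} = σ^{2k} · C_k with k = 2.
C_2 = (1/(k+1)) · C(2k, k) = (1/3) · C(4, 2) = (1/3) · 6 = 2.
σ^{2k} = (σ²)^k = (26/8)^2 = 169/16.

Therefore m_{4} = σ^{4} · C_2 = (169/16) · 2 = 169/8.


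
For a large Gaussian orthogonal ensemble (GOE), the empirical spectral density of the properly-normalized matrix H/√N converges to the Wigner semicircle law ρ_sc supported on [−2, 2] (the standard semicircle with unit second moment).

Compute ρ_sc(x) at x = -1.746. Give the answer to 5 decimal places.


ρ_sc(x) = (1/(2π)) √(4 − x²). With x = -1.746:
  4 − x² = 4 − (-1.746)² = 4 − 3.048516 = 0.951484.
  √(4 − x²) = 0.975440.
  1/(2π) = 0.159155.
  ρ_sc(-1.746) = 0.159155 · 0.975440 = 0.155246.

Rounded to 5 decimal places: ρ_sc(-1.746) ≈ 0.15525.


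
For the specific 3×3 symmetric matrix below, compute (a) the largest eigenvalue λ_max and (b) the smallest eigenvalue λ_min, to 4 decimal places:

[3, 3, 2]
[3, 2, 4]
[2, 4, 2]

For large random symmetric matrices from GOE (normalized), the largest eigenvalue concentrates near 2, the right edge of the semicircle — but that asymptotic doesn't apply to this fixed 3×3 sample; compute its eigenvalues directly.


Since M is real symmetric, all three eigenvalues are real; they are the roots of det(λI − M) = λ³ − (tr M) λ² + s λ − det M, where s is the sum of the principal 2×2 minors.
tr M = 3 + 2 + 2 = 7.
s = (3·2 − 3²) + (3·2 − 2²) + (2·2 − 4²) = -3 + 2 + (-12) = -13.
det M (expand along row 1) = 3·(-12) − 3·(-2) + 2·8 = -14.
Characteristic polynomial: λ³ − 7λ² − 13λ + 14 = 0.
Substitute λ = y + (tr M)/3 = y + 2.333333 to remove the quadratic term: y³ + p·y + q = 0 with p = s − (tr M)²/3 = -29.333333 and q = −2(tr M)³/27 + (tr M)·s/3 − det M = -41.740741.
Three real roots ⇒ use the trigonometric (Viète) form: r = 2√(−p/3) = 6.253888, φ = arccos(3q/(p·r)) = arccos(0.682606) = 0.819474 rad.
y_k = r·cos(φ/3 − 2πk/3) for k = 0, 1, 2 gives y = 6.022017, -1.549907, -4.472110.
λ_k = y_k + 2.333333 gives λ = 8.3554, 0.7834, -2.1388 (check: the sum is 7.0000 = tr M).

Hence λ_max = 8.3554 and λ_min = -2.1388.


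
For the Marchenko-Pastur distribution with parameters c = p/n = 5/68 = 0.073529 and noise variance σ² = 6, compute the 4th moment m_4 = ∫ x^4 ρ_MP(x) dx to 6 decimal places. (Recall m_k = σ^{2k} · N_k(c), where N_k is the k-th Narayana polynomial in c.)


E[X⁴] = σ⁸ (1 + 6c + 6c² + c³) (fourth MP moment). With σ² = 6 (so σ⁸ = 1296) and c = 5/68 = 0.073529: E[X⁴] = 1296 · (1 + 6·0.073529 + 6·(0.073529)² + (0.073529)³) = 1296 · 1.474013.

So E[X^4] = 1910.321443.


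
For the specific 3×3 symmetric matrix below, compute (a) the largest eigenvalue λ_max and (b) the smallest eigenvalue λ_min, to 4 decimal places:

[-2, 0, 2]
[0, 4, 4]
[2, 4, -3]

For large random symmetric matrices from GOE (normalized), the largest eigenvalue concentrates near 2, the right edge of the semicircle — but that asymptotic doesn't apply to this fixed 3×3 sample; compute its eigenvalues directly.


Since M is real symmetric, all three eigenvalues are real; they are the roots of det(λI − M) = λ³ − (tr M) λ² + s λ − det M, where s is the sum of the principal 2×2 minors.
tr M = -2 + 4 + (-3) = -1.
s = ((-2)·4 − 0²) + ((-2)·(-3) − 2²) + (4·(-3) − 4²) = -8 + 2 + (-28) = -34.
det M (expand along row 1) = (-2)·(-28) − 0·(-8) + 2·(-8) = 40.
Characteristic polynomial: λ³ + λ² − 34λ − 40 = 0.
Substitute λ = y + (tr M)/3 = y − 0.333333 to remove the quadratic term: y³ + p·y + q = 0 with p = s − (tr M)²/3 = -34.333333 and q = −2(tr M)³/27 + (tr M)·s/3 − det M = -28.592593.
Three real roots ⇒ use the trigonometric (Viète) form: r = 2√(−p/3) = 6.765928, φ = arccos(3q/(p·r)) = arccos(0.369259) = 1.192584 rad.
y_k = r·cos(φ/3 − 2πk/3) for k = 0, 1, 2 gives y = 6.238326, -0.850727, -5.387599.
λ_k = y_k − 0.333333 gives λ = 5.9050, -1.1841, -5.7209 (check: the sum is -1.0000 = tr M).

Hence λ_max = 5.9050 and λ_min = -5.7209.


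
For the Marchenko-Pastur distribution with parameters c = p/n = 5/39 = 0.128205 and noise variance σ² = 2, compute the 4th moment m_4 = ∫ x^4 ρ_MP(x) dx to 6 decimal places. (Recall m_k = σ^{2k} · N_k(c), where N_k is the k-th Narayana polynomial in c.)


E[X⁴] = σ⁸ (1 + 6c + 6c² + c³) (fourth MP moment). With σ² = 2 (so σ⁸ = 16) and c = 5/39 = 0.128205: E[X⁴] = 16 · (1 + 6·0.128205 + 6·(0.128205)² + (0.128205)³) = 16 · 1.869957.

So E[X^4] = 29.919318.


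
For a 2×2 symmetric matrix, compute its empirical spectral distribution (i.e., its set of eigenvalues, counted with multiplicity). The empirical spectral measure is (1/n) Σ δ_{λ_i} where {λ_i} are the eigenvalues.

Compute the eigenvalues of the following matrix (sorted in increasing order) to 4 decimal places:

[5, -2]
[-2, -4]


Since M is real symmetric, both eigenvalues are real; they are the roots of det(λI − M) = λ² − (tr M) λ + det M.
tr M = 5 + (-4) = 1.
det M = 5·(-4) − (-2)² = -20 − 4 = -24.
Characteristic polynomial: λ² − λ − 24 = 0.
Discriminant Δ = (tr M)² − 4·det M = 1 − (-96) = 97; √Δ = 9.848858.
λ = (tr M ± √Δ)/2 = (1 ± 9.848858)/2, giving (tr M − √Δ)/2 = -4.4244 and (tr M + √Δ)/2 = 5.4244.

Eigenvalues sorted in increasing order: [-4.4244, 5.4244].


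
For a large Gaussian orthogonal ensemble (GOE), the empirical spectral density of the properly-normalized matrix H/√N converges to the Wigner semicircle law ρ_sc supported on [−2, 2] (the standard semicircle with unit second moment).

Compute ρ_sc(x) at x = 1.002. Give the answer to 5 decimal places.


ρ_sc(x) = (1/(2π)) √(4 − x²). With x = 1.002:
  4 − x² = 4 − (1.002)² = 4 − 1.004004 = 2.995996.
  √(4 − x²) = 1.730895.
  1/(2π) = 0.159155.
  ρ_sc(1.002) = 0.159155 · 1.730895 = 0.275480.

Rounded to 5 decimal places: ρ_sc(1.002) ≈ 0.27548.


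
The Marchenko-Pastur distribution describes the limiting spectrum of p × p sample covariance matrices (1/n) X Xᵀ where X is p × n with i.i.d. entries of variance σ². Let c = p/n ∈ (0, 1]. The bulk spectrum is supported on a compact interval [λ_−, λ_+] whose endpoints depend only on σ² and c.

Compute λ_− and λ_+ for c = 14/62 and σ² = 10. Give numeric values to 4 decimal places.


c = 14/62 = 0.225806; √c = 0.475191.
λ_− = σ² (1 − √c)² = 10 · (1 − 0.475191)² = 10 · (0.524809)² = 2.754245.
λ_+ = σ² (1 + √c)² = 10 · (1 + 0.475191)² = 10 · (1.475191)² = 21.761884.

Rounded to 4 decimal places: λ_− ≈ 2.7542, λ_+ ≈ 21.7619.


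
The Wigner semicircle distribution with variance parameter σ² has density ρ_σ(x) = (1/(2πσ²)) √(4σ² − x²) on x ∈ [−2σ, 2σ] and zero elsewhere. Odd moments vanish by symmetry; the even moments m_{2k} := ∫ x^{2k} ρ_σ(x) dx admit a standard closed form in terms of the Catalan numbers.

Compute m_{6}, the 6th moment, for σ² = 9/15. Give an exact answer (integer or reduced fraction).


By the scaled semicircle moment identity, m_{2k} = σ^{2k} · C_k with k = 3.
C_3 = (1/(k+1)) · C(2k, k) = (1/4) · C(6, 3) = (1/4) · 20 = 5.
σ^{2k} = (σ²)^k = (9/15)^3 = 27/125.

Therefore m_{6} = σ^{6} · C_3 = (27/125) · 5 = 27/25.


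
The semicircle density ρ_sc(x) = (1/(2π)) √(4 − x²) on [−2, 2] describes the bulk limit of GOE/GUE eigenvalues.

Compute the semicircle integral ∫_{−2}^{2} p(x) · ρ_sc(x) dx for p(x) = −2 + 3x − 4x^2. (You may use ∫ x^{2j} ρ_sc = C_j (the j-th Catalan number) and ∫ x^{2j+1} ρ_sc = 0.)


Write p(x) = Σ a_i x^i, split into monomials and integrate each against ρ_sc separately.
Using ∫ x^{2j} ρ_sc = C_j = (1/(j+1)) C(2j, j) (Catalan numbers) and ∫ x^{2j+1} ρ_sc = 0 (odd monomials vanish by symmetry):
  i = 0 (even): a_0 · C_{0} = -2 · 1 = -2
  i = 1 (odd): ∫ x^1 ρ_sc = 0 (vanishes)
  i = 2 (even): a_2 · C_{1} = -4 · 1 = -4

Summing the contributions: ∫_{−2}^{2} p(x) ρ_sc(x) dx = (-2) + (-4) = -6.


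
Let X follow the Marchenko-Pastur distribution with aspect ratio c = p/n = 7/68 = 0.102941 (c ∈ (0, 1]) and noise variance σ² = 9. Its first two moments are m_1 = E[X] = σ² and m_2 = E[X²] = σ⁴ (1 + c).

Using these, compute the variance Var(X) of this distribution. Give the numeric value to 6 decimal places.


m_1 = E[X] = σ² = 9, so m_1² = 81.
m_2 = E[X²] = σ⁴ (1 + c) = 81 · (1 + 0.102941) = 81 · 1.102941 = 89.338235.
(Note m_2 − m_1² simplifies to c · σ⁴ = 0.102941 · 81.)

Var(X) = m_2 − m_1² = 89.338235 − 81 = 8.338235.


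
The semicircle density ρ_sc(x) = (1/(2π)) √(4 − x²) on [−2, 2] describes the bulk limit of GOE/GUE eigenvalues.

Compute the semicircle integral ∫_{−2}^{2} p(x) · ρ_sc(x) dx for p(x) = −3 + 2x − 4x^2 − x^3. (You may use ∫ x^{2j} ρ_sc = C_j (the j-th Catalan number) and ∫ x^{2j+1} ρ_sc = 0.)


Write p(x) = Σ a_i x^i, split into monomials and integrate each against ρ_sc separately.
Using ∫ x^{2j} ρ_sc = C_j = (1/(j+1)) C(2j, j) (Catalan numbers) and ∫ x^{2j+1} ρ_sc = 0 (odd monomials vanish by symmetry):
  i = 0 (even): a_0 · C_{0} = -3 · 1 = -3
  i = 1 (odd): ∫ x^1 ρ_sc = 0 (vanishes)
  i = 2 (even): a_2 · C_{1} = -4 · 1 = -4
  i = 3 (odd): ∫ x^3 ρ_sc = 0 (vanishes)

Summing the contributions: ∫_{−2}^{2} p(x) ρ_sc(x) dx = (-3) + (-4) = -7.


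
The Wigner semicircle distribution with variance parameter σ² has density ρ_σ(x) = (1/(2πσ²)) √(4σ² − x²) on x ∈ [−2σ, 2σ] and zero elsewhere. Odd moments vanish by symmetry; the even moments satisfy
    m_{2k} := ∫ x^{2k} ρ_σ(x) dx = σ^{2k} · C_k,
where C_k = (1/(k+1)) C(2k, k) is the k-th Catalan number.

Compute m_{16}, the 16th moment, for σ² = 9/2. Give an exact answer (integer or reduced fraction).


By the scaled semicircle moment identity, m_{2k} = σ^{2k} · C_k with k = 8.
C_8 = (1/(k+1)) · C(2k, k) = (1/9) · C(16, 8) = (1/9) · 12870 = 1430.
σ^{2k} = (σ²)^k = (9/2)^8 = 43046721/256.

Therefore m_{16} = σ^{16} · C_8 = (43046721/256) · 1430 = 30778405515/128.


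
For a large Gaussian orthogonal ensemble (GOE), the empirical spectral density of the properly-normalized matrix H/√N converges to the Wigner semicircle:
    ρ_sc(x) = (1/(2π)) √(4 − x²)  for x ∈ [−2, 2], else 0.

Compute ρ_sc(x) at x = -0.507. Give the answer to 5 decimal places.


ρ_sc(x) = (1/(2π)) √(4 − x²). With x = -0.507:
  4 − x² = 4 − (-0.507)² = 4 − 0.257049 = 3.742951.
  √(4 − x²) = 1.934671.
  1/(2π) = 0.159155.
  ρ_sc(-0.507) = 0.159155 · 1.934671 = 0.307912.

Rounded to 5 decimal places: ρ_sc(-0.507) ≈ 0.30791.


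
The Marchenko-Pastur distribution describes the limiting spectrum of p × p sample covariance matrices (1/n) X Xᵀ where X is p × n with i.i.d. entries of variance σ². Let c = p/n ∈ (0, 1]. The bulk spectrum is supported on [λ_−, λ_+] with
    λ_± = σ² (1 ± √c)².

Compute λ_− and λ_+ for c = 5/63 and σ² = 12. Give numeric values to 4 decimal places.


c = 5/63 = 0.079365; √c = 0.281718.
λ_− = σ² (1 − √c)² = 12 · (1 − 0.281718)² = 12 · (0.718282)² = 6.191147.
λ_+ = σ² (1 + √c)² = 12 · (1 + 0.281718)² = 12 · (1.281718)² = 19.713615.

Rounded to 4 decimal places: λ_− ≈ 6.1911, λ_+ ≈ 19.7136.


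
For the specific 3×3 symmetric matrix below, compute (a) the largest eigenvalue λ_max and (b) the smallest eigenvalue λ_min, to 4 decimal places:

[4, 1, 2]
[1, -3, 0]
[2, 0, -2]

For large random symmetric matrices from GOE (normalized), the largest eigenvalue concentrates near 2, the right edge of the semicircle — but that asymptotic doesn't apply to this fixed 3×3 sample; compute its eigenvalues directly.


Since M is real symmetric, all three eigenvalues are real; they are the roots of det(λI − M) = λ³ − (tr M) λ² + s λ − det M, where s is the sum of the principal 2×2 minors.
tr M = 4 + (-3) + (-2) = -1.
s = (4·(-3) − 1²) + (4·(-2) − 2²) + ((-3)·(-2) − 0²) = -13 + (-12) + 6 = -19.
det M (expand along row 1) = 4·6 − 1·(-2) + 2·6 = 38.
Characteristic polynomial: λ³ + λ² − 19λ − 38 = 0.
Substitute λ = y + (tr M)/3 = y − 0.333333 to remove the quadratic term: y³ + p·y + q = 0 with p = s − (tr M)²/3 = -19.333333 and q = −2(tr M)³/27 + (tr M)·s/3 − det M = -31.592593.
Three real roots ⇒ use the trigonometric (Viète) form: r = 2√(−p/3) = 5.077182, φ = arccos(3q/(p·r)) = arccos(0.965555) = 0.263228 rad.
y_k = r·cos(φ/3 − 2πk/3) for k = 0, 1, 2 gives y = 5.057651, -2.143518, -2.914132.
λ_k = y_k − 0.333333 gives λ = 4.7243, -2.4769, -3.2475 (check: the sum is -1.0000 = tr M).

Hence λ_max = 4.7243 and λ_min = -3.2475.


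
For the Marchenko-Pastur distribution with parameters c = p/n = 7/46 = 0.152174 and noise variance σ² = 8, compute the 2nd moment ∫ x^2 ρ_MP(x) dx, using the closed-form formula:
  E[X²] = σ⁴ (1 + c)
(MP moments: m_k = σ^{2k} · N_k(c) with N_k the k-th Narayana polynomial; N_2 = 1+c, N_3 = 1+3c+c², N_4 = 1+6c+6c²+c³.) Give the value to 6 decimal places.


E[X²] = σ⁴ (1 + c) (second MP moment). With σ² = 8 (so σ⁴ = 64) and c = 7/46 = 0.152174: E[X²] = 64 · (1 + 0.152174) = 64 · 1.152174.

So E[X^2] = 73.739130.


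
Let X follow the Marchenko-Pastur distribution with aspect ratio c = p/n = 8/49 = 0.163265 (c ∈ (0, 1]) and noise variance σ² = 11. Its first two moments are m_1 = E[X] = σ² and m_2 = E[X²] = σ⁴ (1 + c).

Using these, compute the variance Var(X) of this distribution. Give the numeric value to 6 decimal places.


m_1 = E[X] = σ² = 11, so m_1² = 121.
m_2 = E[X²] = σ⁴ (1 + c) = 121 · (1 + 0.163265) = 121 · 1.163265 = 140.755102.
(Note m_2 − m_1² simplifies to c · σ⁴ = 0.163265 · 121.)

Var(X) = m_2 − m_1² = 140.755102 − 121 = 19.755102.


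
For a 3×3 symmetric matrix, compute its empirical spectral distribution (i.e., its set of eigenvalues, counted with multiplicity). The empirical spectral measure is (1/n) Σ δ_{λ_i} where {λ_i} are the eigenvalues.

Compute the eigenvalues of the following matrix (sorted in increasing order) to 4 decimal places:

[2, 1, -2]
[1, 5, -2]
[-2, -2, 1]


Since M is real symmetric, all three eigenvalues are real; they are the roots of det(λI − M) = λ³ − (tr M) λ² + s λ − det M, where s is the sum of the principal 2×2 minors.
tr M = 2 + 5 + 1 = 8.
s = (2·5 − 1²) + (2·1 − (-2)²) + (5·1 − (-2)²) = 9 + (-2) + 1 = 8.
det M (expand along row 1) = 2·1 − 1·(-3) + (-2)·8 = -11.
Characteristic polynomial: λ³ − 8λ² + 8λ + 11 = 0.
Substitute λ = y + (tr M)/3 = y + 2.666667 to remove the quadratic term: y³ + p·y + q = 0 with p = s − (tr M)²/3 = -13.333333 and q = −2(tr M)³/27 + (tr M)·s/3 − det M = -5.592593.
Three real roots ⇒ use the trigonometric (Viète) form: r = 2√(−p/3) = 4.216370, φ = arccos(3q/(p·r)) = arccos(0.298440) = 1.267739 rad.
y_k = r·cos(φ/3 − 2πk/3) for k = 0, 1, 2 gives y = 3.845473, -0.425210, -3.420263.
λ_k = y_k + 2.666667 gives λ = 6.5121, 2.2415, -0.7536 (check: the sum is 8.0000 = tr M).

Eigenvalues sorted in increasing order: [-0.7536, 2.2415, 6.5121].


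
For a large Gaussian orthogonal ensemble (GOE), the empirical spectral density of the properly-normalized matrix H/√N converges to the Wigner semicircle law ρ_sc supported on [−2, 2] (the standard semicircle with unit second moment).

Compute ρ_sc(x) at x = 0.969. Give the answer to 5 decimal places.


ρ_sc(x) = (1/(2π)) √(4 − x²). With x = 0.969:
  4 − x² = 4 − (0.969)² = 4 − 0.938961 = 3.061039.
  √(4 − x²) = 1.749583.
  1/(2π) = 0.159155.
  ρ_sc(0.969) = 0.159155 · 1.749583 = 0.278455.

Rounded to 5 decimal places: ρ_sc(0.969) ≈ 0.27845.


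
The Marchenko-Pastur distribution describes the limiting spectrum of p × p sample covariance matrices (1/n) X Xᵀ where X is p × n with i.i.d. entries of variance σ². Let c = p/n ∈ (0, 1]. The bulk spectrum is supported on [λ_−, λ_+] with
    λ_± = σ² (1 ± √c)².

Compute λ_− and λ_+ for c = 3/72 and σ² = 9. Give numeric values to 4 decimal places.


c = 3/72 = 0.041667; √c = 0.204124.
λ_− = σ² (1 − √c)² = 9 · (1 − 0.204124)² = 9 · (0.795876)² = 5.700765.
λ_+ = σ² (1 + √c)² = 9 · (1 + 0.204124)² = 9 · (1.204124)² = 13.049235.

Rounded to 4 decimal places: λ_− ≈ 5.7008, λ_+ ≈ 13.0492.


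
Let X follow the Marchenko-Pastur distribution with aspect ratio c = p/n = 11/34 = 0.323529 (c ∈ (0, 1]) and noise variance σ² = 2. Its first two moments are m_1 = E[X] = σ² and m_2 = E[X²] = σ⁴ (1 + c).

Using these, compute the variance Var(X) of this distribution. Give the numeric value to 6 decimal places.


m_1 = E[X] = σ² = 2, so m_1² = 4.
m_2 = E[X²] = σ⁴ (1 + c) = 4 · (1 + 0.323529) = 4 · 1.323529 = 5.294118.
(Note m_2 − m_1² simplifies to c · σ⁴ = 0.323529 · 4.)

Var(X) = m_2 − m_1² = 5.294118 − 4 = 1.294118.


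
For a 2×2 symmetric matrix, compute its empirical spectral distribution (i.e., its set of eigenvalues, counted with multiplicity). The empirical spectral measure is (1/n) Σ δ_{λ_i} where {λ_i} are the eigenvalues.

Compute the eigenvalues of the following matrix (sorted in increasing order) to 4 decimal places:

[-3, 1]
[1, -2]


Since M is real symmetric, both eigenvalues are real; they are the roots of det(λI − M) = λ² − (tr M) λ + det M.
tr M = -3 + (-2) = -5.
det M = (-3)·(-2) − 1² = 6 − 1 = 5.
Characteristic polynomial: λ² + 5λ + 5 = 0.
Discriminant Δ = (tr M)² − 4·det M = 25 − 20 = 5; √Δ = 2.236068.
λ = (tr M ± √Δ)/2 = (-5 ± 2.236068)/2, giving (tr M − √Δ)/2 = -3.6180 and (tr M + √Δ)/2 = -1.3820.

Eigenvalues sorted in increasing order: [-3.6180, -1.3820].


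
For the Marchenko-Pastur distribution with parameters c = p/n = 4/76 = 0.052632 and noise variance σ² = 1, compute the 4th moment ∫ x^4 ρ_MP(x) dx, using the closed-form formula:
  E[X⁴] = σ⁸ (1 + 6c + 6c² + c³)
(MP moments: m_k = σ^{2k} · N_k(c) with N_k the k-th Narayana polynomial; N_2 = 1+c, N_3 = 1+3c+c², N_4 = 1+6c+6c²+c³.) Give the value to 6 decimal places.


E[X⁴] = σ⁸ (1 + 6c + 6c² + c³) (fourth MP moment). With σ² = 1 (so σ⁸ = 1) and c = 4/76 = 0.052632: E[X⁴] = 1 · (1 + 6·0.052632 + 6·(0.052632)² + (0.052632)³) = 1 · 1.332556.

So E[X^4] = 1.332556.


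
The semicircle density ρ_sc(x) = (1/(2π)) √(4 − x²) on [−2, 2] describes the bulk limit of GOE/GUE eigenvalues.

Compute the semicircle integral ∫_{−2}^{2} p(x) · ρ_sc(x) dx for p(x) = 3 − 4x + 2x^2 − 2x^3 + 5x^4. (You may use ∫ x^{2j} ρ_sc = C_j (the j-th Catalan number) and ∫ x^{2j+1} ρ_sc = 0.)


Write p(x) = Σ a_i x^i, split into monomials and integrate each against ρ_sc separately.
Using ∫ x^{2j} ρ_sc = C_j = (1/(j+1)) C(2j, j) (Catalan numbers) and ∫ x^{2j+1} ρ_sc = 0 (odd monomials vanish by symmetry):
  i = 0 (even): a_0 · C_{0} = 3 · 1 = 3
  i = 1 (odd): ∫ x^1 ρ_sc = 0 (vanishes)
  i = 2 (even): a_2 · C_{1} = 2 · 1 = 2
  i = 3 (odd): ∫ x^3 ρ_sc = 0 (vanishes)
  i = 4 (even): a_4 · C_{2} = 5 · 2 = 10

Summing the contributions: ∫_{−2}^{2} p(x) ρ_sc(x) dx = 3 + 2 + 10 = 15.


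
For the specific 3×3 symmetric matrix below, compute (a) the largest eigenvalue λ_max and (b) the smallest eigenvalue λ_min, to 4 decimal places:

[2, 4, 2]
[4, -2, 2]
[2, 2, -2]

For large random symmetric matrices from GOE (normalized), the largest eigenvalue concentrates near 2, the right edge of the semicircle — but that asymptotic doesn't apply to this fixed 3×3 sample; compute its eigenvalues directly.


Since M is real symmetric, all three eigenvalues are real; they are the roots of det(λI − M) = λ³ − (tr M) λ² + s λ − det M, where s is the sum of the principal 2×2 minors.
tr M = 2 + (-2) + (-2) = -2.
s = (2·(-2) − 4²) + (2·(-2) − 2²) + ((-2)·(-2) − 2²) = -20 + (-8) + 0 = -28.
det M (expand along row 1) = 2·0 − 4·(-12) + 2·12 = 72.
Characteristic polynomial: λ³ + 2λ² − 28λ − 72 = 0.
Substitute λ = y + (tr M)/3 = y − 0.666667 to remove the quadratic term: y³ + p·y + q = 0 with p = s − (tr M)²/3 = -29.333333 and q = −2(tr M)³/27 + (tr M)·s/3 − det M = -52.740741.
Three real roots ⇒ use the trigonometric (Viète) form: r = 2√(−p/3) = 6.253888, φ = arccos(3q/(p·r)) = arccos(0.862494) = 0.530619 rad.
y_k = r·cos(φ/3 − 2πk/3) for k = 0, 1, 2 gives y = 6.156319, -2.125197, -4.031122.
λ_k = y_k − 0.666667 gives λ = 5.4897, -2.7919, -4.6978 (check: the sum is -2.0000 = tr M).

Hence λ_max = 5.4897 and λ_min = -4.6978.
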